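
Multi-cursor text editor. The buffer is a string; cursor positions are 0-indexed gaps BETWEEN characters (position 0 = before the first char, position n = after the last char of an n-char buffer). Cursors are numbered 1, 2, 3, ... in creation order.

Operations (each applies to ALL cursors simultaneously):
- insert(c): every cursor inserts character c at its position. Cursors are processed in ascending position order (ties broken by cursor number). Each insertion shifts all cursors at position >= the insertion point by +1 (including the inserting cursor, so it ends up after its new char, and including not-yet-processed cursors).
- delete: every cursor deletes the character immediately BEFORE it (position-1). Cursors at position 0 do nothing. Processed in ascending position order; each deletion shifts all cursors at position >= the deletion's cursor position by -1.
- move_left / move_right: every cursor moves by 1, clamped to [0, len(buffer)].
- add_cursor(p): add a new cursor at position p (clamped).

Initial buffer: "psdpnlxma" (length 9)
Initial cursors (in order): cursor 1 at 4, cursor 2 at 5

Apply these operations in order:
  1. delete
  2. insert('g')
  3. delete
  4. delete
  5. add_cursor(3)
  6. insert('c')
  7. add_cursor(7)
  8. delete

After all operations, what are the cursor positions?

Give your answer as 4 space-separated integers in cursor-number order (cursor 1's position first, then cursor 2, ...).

Answer: 1 1 3 3

Derivation:
After op 1 (delete): buffer="psdlxma" (len 7), cursors c1@3 c2@3, authorship .......
After op 2 (insert('g')): buffer="psdgglxma" (len 9), cursors c1@5 c2@5, authorship ...12....
After op 3 (delete): buffer="psdlxma" (len 7), cursors c1@3 c2@3, authorship .......
After op 4 (delete): buffer="plxma" (len 5), cursors c1@1 c2@1, authorship .....
After op 5 (add_cursor(3)): buffer="plxma" (len 5), cursors c1@1 c2@1 c3@3, authorship .....
After op 6 (insert('c')): buffer="pcclxcma" (len 8), cursors c1@3 c2@3 c3@6, authorship .12..3..
After op 7 (add_cursor(7)): buffer="pcclxcma" (len 8), cursors c1@3 c2@3 c3@6 c4@7, authorship .12..3..
After op 8 (delete): buffer="plxa" (len 4), cursors c1@1 c2@1 c3@3 c4@3, authorship ....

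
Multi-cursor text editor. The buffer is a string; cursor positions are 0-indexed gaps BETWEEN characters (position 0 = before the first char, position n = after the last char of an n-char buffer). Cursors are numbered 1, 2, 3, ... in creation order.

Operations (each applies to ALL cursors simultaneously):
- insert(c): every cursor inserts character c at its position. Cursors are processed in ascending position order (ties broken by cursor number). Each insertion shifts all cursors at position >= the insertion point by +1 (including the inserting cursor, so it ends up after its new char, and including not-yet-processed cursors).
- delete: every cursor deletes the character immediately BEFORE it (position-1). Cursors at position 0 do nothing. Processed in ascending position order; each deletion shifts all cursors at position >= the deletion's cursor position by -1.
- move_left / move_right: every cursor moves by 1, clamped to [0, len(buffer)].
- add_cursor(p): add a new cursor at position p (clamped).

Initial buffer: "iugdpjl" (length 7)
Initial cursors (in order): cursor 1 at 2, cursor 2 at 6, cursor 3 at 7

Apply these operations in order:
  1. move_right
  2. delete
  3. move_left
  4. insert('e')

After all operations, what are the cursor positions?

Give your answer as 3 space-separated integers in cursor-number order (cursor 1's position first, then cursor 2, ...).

After op 1 (move_right): buffer="iugdpjl" (len 7), cursors c1@3 c2@7 c3@7, authorship .......
After op 2 (delete): buffer="iudp" (len 4), cursors c1@2 c2@4 c3@4, authorship ....
After op 3 (move_left): buffer="iudp" (len 4), cursors c1@1 c2@3 c3@3, authorship ....
After op 4 (insert('e')): buffer="ieudeep" (len 7), cursors c1@2 c2@6 c3@6, authorship .1..23.

Answer: 2 6 6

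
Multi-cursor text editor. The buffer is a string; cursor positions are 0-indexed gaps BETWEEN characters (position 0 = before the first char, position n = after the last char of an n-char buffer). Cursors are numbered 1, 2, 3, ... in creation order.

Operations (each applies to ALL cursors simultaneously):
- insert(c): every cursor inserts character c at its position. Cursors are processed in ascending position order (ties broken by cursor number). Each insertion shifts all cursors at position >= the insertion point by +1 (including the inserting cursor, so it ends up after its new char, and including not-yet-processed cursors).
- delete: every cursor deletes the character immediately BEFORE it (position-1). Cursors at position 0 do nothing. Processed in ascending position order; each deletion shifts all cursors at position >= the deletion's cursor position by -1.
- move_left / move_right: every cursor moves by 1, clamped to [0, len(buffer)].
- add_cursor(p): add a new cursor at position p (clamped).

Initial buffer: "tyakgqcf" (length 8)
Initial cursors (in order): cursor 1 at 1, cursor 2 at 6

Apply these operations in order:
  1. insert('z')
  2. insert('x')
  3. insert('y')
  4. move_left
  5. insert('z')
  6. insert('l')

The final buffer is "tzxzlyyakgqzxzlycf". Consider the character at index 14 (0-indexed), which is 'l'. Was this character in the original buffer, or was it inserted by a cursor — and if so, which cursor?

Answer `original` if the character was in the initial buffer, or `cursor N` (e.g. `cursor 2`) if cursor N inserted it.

After op 1 (insert('z')): buffer="tzyakgqzcf" (len 10), cursors c1@2 c2@8, authorship .1.....2..
After op 2 (insert('x')): buffer="tzxyakgqzxcf" (len 12), cursors c1@3 c2@10, authorship .11.....22..
After op 3 (insert('y')): buffer="tzxyyakgqzxycf" (len 14), cursors c1@4 c2@12, authorship .111.....222..
After op 4 (move_left): buffer="tzxyyakgqzxycf" (len 14), cursors c1@3 c2@11, authorship .111.....222..
After op 5 (insert('z')): buffer="tzxzyyakgqzxzycf" (len 16), cursors c1@4 c2@13, authorship .1111.....2222..
After op 6 (insert('l')): buffer="tzxzlyyakgqzxzlycf" (len 18), cursors c1@5 c2@15, authorship .11111.....22222..
Authorship (.=original, N=cursor N): . 1 1 1 1 1 . . . . . 2 2 2 2 2 . .
Index 14: author = 2

Answer: cursor 2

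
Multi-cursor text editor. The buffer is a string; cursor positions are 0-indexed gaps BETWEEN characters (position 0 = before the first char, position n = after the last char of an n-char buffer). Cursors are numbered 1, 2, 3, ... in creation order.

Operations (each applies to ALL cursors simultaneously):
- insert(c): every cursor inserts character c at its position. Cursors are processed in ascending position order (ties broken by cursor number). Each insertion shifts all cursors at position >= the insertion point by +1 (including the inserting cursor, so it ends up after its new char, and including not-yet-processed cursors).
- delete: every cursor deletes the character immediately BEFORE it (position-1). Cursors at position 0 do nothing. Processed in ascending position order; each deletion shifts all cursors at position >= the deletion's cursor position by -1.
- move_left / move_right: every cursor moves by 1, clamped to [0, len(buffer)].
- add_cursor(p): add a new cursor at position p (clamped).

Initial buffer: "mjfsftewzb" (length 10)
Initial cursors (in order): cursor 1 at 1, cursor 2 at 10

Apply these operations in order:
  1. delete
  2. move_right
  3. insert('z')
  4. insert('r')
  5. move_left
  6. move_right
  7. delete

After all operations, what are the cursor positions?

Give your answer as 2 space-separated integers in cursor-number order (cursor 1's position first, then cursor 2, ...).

Answer: 2 10

Derivation:
After op 1 (delete): buffer="jfsftewz" (len 8), cursors c1@0 c2@8, authorship ........
After op 2 (move_right): buffer="jfsftewz" (len 8), cursors c1@1 c2@8, authorship ........
After op 3 (insert('z')): buffer="jzfsftewzz" (len 10), cursors c1@2 c2@10, authorship .1.......2
After op 4 (insert('r')): buffer="jzrfsftewzzr" (len 12), cursors c1@3 c2@12, authorship .11.......22
After op 5 (move_left): buffer="jzrfsftewzzr" (len 12), cursors c1@2 c2@11, authorship .11.......22
After op 6 (move_right): buffer="jzrfsftewzzr" (len 12), cursors c1@3 c2@12, authorship .11.......22
After op 7 (delete): buffer="jzfsftewzz" (len 10), cursors c1@2 c2@10, authorship .1.......2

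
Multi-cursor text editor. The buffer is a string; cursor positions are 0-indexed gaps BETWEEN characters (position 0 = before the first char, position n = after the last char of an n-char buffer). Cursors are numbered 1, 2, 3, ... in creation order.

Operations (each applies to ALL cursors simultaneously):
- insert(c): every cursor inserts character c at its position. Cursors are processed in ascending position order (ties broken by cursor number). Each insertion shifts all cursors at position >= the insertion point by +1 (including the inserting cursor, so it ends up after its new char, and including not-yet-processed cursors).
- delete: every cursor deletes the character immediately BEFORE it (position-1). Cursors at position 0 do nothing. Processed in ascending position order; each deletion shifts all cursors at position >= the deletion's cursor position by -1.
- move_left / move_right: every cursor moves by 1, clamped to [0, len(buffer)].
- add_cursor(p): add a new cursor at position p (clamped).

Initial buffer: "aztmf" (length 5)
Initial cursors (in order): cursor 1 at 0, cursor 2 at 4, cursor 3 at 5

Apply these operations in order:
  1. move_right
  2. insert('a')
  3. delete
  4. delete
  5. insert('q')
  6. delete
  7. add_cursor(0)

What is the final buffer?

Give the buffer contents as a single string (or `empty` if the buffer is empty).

After op 1 (move_right): buffer="aztmf" (len 5), cursors c1@1 c2@5 c3@5, authorship .....
After op 2 (insert('a')): buffer="aaztmfaa" (len 8), cursors c1@2 c2@8 c3@8, authorship .1....23
After op 3 (delete): buffer="aztmf" (len 5), cursors c1@1 c2@5 c3@5, authorship .....
After op 4 (delete): buffer="zt" (len 2), cursors c1@0 c2@2 c3@2, authorship ..
After op 5 (insert('q')): buffer="qztqq" (len 5), cursors c1@1 c2@5 c3@5, authorship 1..23
After op 6 (delete): buffer="zt" (len 2), cursors c1@0 c2@2 c3@2, authorship ..
After op 7 (add_cursor(0)): buffer="zt" (len 2), cursors c1@0 c4@0 c2@2 c3@2, authorship ..

Answer: zt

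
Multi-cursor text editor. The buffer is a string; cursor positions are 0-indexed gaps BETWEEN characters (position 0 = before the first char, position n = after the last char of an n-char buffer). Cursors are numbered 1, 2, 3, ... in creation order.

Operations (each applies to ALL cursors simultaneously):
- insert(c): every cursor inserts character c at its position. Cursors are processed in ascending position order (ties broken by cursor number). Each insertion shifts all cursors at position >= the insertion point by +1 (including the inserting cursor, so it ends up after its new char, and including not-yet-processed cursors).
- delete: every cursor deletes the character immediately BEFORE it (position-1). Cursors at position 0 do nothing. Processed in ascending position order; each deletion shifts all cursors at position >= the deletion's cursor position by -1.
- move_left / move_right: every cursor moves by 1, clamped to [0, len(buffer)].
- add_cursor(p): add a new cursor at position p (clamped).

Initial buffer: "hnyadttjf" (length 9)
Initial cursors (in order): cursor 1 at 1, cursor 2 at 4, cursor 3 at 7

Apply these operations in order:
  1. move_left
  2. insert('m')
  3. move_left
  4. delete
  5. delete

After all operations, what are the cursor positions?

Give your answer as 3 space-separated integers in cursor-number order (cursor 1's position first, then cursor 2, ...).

Answer: 0 2 4

Derivation:
After op 1 (move_left): buffer="hnyadttjf" (len 9), cursors c1@0 c2@3 c3@6, authorship .........
After op 2 (insert('m')): buffer="mhnymadtmtjf" (len 12), cursors c1@1 c2@5 c3@9, authorship 1...2...3...
After op 3 (move_left): buffer="mhnymadtmtjf" (len 12), cursors c1@0 c2@4 c3@8, authorship 1...2...3...
After op 4 (delete): buffer="mhnmadmtjf" (len 10), cursors c1@0 c2@3 c3@6, authorship 1..2..3...
After op 5 (delete): buffer="mhmamtjf" (len 8), cursors c1@0 c2@2 c3@4, authorship 1.2.3...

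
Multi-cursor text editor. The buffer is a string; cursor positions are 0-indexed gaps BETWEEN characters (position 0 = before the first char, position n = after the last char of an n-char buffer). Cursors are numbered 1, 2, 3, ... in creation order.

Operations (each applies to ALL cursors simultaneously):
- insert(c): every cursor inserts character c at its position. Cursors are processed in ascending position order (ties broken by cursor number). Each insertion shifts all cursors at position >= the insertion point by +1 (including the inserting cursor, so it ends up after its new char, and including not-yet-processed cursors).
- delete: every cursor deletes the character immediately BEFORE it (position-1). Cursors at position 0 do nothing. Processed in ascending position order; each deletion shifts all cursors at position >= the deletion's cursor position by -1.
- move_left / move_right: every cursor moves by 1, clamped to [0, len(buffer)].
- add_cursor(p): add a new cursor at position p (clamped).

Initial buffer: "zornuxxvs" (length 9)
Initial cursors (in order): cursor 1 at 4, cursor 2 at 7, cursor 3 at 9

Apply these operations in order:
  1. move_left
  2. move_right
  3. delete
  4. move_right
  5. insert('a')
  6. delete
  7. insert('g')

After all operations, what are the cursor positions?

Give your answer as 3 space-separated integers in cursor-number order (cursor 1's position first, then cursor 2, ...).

After op 1 (move_left): buffer="zornuxxvs" (len 9), cursors c1@3 c2@6 c3@8, authorship .........
After op 2 (move_right): buffer="zornuxxvs" (len 9), cursors c1@4 c2@7 c3@9, authorship .........
After op 3 (delete): buffer="zoruxv" (len 6), cursors c1@3 c2@5 c3@6, authorship ......
After op 4 (move_right): buffer="zoruxv" (len 6), cursors c1@4 c2@6 c3@6, authorship ......
After op 5 (insert('a')): buffer="zoruaxvaa" (len 9), cursors c1@5 c2@9 c3@9, authorship ....1..23
After op 6 (delete): buffer="zoruxv" (len 6), cursors c1@4 c2@6 c3@6, authorship ......
After op 7 (insert('g')): buffer="zorugxvgg" (len 9), cursors c1@5 c2@9 c3@9, authorship ....1..23

Answer: 5 9 9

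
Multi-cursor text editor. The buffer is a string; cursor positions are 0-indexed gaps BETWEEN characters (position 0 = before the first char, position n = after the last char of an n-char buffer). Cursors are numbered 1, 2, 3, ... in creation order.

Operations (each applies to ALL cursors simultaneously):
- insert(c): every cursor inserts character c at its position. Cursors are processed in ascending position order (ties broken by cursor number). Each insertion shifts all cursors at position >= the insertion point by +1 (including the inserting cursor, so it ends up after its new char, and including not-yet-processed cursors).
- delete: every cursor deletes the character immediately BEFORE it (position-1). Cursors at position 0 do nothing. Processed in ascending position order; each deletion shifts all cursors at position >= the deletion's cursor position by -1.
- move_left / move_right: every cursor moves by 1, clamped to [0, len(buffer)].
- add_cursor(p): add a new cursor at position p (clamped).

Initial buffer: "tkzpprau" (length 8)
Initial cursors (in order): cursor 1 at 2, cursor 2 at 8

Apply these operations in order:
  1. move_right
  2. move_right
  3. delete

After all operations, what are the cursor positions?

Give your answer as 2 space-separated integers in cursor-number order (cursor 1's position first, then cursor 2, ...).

After op 1 (move_right): buffer="tkzpprau" (len 8), cursors c1@3 c2@8, authorship ........
After op 2 (move_right): buffer="tkzpprau" (len 8), cursors c1@4 c2@8, authorship ........
After op 3 (delete): buffer="tkzpra" (len 6), cursors c1@3 c2@6, authorship ......

Answer: 3 6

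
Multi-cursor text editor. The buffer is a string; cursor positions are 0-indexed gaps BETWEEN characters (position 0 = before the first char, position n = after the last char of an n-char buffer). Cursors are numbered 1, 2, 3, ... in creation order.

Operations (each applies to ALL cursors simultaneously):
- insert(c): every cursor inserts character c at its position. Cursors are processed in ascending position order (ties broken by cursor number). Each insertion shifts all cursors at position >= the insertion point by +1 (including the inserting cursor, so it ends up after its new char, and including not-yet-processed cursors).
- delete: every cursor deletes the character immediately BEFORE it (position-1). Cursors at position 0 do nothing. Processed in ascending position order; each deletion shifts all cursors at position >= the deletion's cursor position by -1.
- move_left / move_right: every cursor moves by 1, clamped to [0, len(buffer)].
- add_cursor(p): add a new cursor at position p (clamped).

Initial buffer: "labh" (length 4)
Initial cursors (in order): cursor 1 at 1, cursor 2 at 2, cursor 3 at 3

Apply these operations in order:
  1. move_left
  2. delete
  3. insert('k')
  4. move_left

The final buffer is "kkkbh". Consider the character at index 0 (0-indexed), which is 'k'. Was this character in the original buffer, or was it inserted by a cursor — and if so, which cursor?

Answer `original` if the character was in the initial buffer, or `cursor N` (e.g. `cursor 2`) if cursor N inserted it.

Answer: cursor 1

Derivation:
After op 1 (move_left): buffer="labh" (len 4), cursors c1@0 c2@1 c3@2, authorship ....
After op 2 (delete): buffer="bh" (len 2), cursors c1@0 c2@0 c3@0, authorship ..
After op 3 (insert('k')): buffer="kkkbh" (len 5), cursors c1@3 c2@3 c3@3, authorship 123..
After op 4 (move_left): buffer="kkkbh" (len 5), cursors c1@2 c2@2 c3@2, authorship 123..
Authorship (.=original, N=cursor N): 1 2 3 . .
Index 0: author = 1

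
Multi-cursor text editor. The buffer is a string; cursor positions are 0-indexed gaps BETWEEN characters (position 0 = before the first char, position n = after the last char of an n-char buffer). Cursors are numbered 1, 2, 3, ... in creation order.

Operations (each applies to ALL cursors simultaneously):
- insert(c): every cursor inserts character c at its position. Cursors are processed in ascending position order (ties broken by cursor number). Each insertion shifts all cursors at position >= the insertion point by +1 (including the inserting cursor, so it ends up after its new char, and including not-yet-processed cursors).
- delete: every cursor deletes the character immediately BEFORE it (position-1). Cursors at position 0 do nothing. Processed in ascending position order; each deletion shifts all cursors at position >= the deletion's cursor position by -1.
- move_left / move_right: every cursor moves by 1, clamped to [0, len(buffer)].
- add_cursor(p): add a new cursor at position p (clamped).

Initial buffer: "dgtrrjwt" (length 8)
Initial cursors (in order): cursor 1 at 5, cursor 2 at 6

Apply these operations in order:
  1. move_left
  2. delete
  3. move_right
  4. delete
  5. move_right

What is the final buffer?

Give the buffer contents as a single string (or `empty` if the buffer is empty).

Answer: dgwt

Derivation:
After op 1 (move_left): buffer="dgtrrjwt" (len 8), cursors c1@4 c2@5, authorship ........
After op 2 (delete): buffer="dgtjwt" (len 6), cursors c1@3 c2@3, authorship ......
After op 3 (move_right): buffer="dgtjwt" (len 6), cursors c1@4 c2@4, authorship ......
After op 4 (delete): buffer="dgwt" (len 4), cursors c1@2 c2@2, authorship ....
After op 5 (move_right): buffer="dgwt" (len 4), cursors c1@3 c2@3, authorship ....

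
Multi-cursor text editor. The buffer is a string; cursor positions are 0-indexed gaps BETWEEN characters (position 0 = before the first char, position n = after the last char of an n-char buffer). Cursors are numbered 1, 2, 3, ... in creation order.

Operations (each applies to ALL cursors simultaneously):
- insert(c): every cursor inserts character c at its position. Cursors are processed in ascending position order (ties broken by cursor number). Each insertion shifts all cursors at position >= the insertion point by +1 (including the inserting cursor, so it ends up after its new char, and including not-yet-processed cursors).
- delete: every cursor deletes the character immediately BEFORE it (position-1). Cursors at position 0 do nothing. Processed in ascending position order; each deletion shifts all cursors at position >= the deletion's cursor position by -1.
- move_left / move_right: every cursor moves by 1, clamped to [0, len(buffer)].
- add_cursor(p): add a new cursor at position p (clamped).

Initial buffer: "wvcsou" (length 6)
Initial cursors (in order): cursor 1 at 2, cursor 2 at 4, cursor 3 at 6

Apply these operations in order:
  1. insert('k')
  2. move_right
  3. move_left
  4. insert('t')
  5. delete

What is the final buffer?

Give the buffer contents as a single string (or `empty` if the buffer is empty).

Answer: wvkcskouk

Derivation:
After op 1 (insert('k')): buffer="wvkcskouk" (len 9), cursors c1@3 c2@6 c3@9, authorship ..1..2..3
After op 2 (move_right): buffer="wvkcskouk" (len 9), cursors c1@4 c2@7 c3@9, authorship ..1..2..3
After op 3 (move_left): buffer="wvkcskouk" (len 9), cursors c1@3 c2@6 c3@8, authorship ..1..2..3
After op 4 (insert('t')): buffer="wvktcsktoutk" (len 12), cursors c1@4 c2@8 c3@11, authorship ..11..22..33
After op 5 (delete): buffer="wvkcskouk" (len 9), cursors c1@3 c2@6 c3@8, authorship ..1..2..3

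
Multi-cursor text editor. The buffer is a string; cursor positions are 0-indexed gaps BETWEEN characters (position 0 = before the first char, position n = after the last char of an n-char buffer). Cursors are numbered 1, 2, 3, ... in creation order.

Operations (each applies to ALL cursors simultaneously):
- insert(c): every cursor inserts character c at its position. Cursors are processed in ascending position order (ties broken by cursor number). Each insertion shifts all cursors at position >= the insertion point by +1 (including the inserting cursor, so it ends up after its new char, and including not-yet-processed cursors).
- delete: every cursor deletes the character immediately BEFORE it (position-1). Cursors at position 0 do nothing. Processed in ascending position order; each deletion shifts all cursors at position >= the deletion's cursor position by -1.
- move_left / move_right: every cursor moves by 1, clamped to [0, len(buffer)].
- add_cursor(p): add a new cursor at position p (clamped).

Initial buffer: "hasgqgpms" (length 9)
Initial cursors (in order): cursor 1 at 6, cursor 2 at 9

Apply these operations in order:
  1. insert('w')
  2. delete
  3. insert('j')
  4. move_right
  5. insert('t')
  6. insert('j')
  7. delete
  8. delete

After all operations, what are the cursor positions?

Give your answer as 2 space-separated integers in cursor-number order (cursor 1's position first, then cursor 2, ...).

Answer: 8 11

Derivation:
After op 1 (insert('w')): buffer="hasgqgwpmsw" (len 11), cursors c1@7 c2@11, authorship ......1...2
After op 2 (delete): buffer="hasgqgpms" (len 9), cursors c1@6 c2@9, authorship .........
After op 3 (insert('j')): buffer="hasgqgjpmsj" (len 11), cursors c1@7 c2@11, authorship ......1...2
After op 4 (move_right): buffer="hasgqgjpmsj" (len 11), cursors c1@8 c2@11, authorship ......1...2
After op 5 (insert('t')): buffer="hasgqgjptmsjt" (len 13), cursors c1@9 c2@13, authorship ......1.1..22
After op 6 (insert('j')): buffer="hasgqgjptjmsjtj" (len 15), cursors c1@10 c2@15, authorship ......1.11..222
After op 7 (delete): buffer="hasgqgjptmsjt" (len 13), cursors c1@9 c2@13, authorship ......1.1..22
After op 8 (delete): buffer="hasgqgjpmsj" (len 11), cursors c1@8 c2@11, authorship ......1...2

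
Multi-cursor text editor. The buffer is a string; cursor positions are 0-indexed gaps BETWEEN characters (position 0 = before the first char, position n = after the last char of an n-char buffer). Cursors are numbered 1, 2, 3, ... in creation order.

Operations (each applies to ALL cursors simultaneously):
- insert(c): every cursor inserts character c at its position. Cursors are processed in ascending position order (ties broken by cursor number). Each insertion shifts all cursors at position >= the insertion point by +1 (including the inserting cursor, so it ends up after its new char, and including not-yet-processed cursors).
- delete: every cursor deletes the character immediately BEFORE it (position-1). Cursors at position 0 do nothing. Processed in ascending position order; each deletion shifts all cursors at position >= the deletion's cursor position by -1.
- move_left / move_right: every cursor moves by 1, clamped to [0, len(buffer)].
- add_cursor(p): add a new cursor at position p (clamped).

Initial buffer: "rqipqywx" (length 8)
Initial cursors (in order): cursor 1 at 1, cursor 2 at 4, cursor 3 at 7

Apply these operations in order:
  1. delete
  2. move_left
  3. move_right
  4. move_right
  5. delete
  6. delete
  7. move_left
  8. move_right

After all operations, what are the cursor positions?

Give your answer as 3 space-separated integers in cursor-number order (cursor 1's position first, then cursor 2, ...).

Answer: 0 0 0

Derivation:
After op 1 (delete): buffer="qiqyx" (len 5), cursors c1@0 c2@2 c3@4, authorship .....
After op 2 (move_left): buffer="qiqyx" (len 5), cursors c1@0 c2@1 c3@3, authorship .....
After op 3 (move_right): buffer="qiqyx" (len 5), cursors c1@1 c2@2 c3@4, authorship .....
After op 4 (move_right): buffer="qiqyx" (len 5), cursors c1@2 c2@3 c3@5, authorship .....
After op 5 (delete): buffer="qy" (len 2), cursors c1@1 c2@1 c3@2, authorship ..
After op 6 (delete): buffer="" (len 0), cursors c1@0 c2@0 c3@0, authorship 
After op 7 (move_left): buffer="" (len 0), cursors c1@0 c2@0 c3@0, authorship 
After op 8 (move_right): buffer="" (len 0), cursors c1@0 c2@0 c3@0, authorship 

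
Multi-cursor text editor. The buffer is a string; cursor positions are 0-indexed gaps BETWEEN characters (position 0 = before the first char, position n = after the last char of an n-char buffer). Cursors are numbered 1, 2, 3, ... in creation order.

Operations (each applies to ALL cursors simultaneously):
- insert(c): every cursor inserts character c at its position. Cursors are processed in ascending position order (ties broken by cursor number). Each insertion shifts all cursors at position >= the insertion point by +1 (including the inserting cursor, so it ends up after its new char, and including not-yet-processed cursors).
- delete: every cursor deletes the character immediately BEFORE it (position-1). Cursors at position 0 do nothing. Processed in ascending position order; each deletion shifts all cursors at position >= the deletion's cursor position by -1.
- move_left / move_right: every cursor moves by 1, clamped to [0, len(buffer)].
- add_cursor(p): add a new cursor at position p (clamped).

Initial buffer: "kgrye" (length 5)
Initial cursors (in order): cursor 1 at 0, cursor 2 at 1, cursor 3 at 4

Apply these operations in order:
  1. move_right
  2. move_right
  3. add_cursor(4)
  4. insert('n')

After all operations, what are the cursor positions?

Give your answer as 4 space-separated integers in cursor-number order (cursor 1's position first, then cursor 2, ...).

Answer: 3 5 9 7

Derivation:
After op 1 (move_right): buffer="kgrye" (len 5), cursors c1@1 c2@2 c3@5, authorship .....
After op 2 (move_right): buffer="kgrye" (len 5), cursors c1@2 c2@3 c3@5, authorship .....
After op 3 (add_cursor(4)): buffer="kgrye" (len 5), cursors c1@2 c2@3 c4@4 c3@5, authorship .....
After op 4 (insert('n')): buffer="kgnrnynen" (len 9), cursors c1@3 c2@5 c4@7 c3@9, authorship ..1.2.4.3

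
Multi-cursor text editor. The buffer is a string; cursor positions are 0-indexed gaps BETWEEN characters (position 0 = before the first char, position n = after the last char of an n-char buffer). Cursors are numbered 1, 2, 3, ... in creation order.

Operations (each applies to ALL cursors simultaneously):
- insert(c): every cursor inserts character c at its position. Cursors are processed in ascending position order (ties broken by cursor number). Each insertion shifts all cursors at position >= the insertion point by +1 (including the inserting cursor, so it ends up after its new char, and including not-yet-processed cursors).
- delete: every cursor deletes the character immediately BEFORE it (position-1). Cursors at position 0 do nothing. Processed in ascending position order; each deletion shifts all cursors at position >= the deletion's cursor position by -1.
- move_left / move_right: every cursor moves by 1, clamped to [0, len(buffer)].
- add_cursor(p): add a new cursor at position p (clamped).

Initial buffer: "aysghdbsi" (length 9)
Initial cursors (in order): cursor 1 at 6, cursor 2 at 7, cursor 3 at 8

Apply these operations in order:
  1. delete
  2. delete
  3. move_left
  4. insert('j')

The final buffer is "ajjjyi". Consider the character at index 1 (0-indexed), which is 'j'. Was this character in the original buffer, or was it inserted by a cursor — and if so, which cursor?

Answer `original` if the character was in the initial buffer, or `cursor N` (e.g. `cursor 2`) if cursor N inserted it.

Answer: cursor 1

Derivation:
After op 1 (delete): buffer="aysghi" (len 6), cursors c1@5 c2@5 c3@5, authorship ......
After op 2 (delete): buffer="ayi" (len 3), cursors c1@2 c2@2 c3@2, authorship ...
After op 3 (move_left): buffer="ayi" (len 3), cursors c1@1 c2@1 c3@1, authorship ...
After op 4 (insert('j')): buffer="ajjjyi" (len 6), cursors c1@4 c2@4 c3@4, authorship .123..
Authorship (.=original, N=cursor N): . 1 2 3 . .
Index 1: author = 1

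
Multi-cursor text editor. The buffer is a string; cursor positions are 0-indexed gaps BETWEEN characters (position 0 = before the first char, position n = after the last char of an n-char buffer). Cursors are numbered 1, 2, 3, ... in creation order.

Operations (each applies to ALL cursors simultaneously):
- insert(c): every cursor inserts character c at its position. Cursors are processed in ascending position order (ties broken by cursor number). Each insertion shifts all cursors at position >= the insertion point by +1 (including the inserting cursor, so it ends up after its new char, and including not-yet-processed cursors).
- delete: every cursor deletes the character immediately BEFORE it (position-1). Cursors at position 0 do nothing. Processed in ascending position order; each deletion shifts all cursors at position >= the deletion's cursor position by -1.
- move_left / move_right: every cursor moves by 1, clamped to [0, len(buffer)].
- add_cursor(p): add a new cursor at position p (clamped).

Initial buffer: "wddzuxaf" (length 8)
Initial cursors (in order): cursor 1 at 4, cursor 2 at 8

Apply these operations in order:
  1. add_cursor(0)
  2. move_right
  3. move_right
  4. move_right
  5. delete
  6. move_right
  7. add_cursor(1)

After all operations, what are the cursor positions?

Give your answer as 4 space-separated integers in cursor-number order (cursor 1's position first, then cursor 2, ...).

Answer: 5 5 3 1

Derivation:
After op 1 (add_cursor(0)): buffer="wddzuxaf" (len 8), cursors c3@0 c1@4 c2@8, authorship ........
After op 2 (move_right): buffer="wddzuxaf" (len 8), cursors c3@1 c1@5 c2@8, authorship ........
After op 3 (move_right): buffer="wddzuxaf" (len 8), cursors c3@2 c1@6 c2@8, authorship ........
After op 4 (move_right): buffer="wddzuxaf" (len 8), cursors c3@3 c1@7 c2@8, authorship ........
After op 5 (delete): buffer="wdzux" (len 5), cursors c3@2 c1@5 c2@5, authorship .....
After op 6 (move_right): buffer="wdzux" (len 5), cursors c3@3 c1@5 c2@5, authorship .....
After op 7 (add_cursor(1)): buffer="wdzux" (len 5), cursors c4@1 c3@3 c1@5 c2@5, authorship .....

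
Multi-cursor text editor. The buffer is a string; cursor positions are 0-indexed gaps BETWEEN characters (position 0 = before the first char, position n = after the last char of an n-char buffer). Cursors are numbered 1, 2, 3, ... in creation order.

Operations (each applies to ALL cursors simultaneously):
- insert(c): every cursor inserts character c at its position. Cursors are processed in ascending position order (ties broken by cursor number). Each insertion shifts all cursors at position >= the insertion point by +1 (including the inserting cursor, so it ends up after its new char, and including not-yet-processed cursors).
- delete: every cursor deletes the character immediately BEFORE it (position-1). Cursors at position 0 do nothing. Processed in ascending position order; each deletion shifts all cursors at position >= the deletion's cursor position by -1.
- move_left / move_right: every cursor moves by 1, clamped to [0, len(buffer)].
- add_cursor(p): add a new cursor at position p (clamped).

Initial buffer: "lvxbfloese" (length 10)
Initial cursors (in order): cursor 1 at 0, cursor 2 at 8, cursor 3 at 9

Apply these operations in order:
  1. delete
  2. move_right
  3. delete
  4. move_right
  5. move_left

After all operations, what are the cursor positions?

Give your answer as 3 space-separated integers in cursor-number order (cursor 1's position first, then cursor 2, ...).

Answer: 0 4 4

Derivation:
After op 1 (delete): buffer="lvxbfloe" (len 8), cursors c1@0 c2@7 c3@7, authorship ........
After op 2 (move_right): buffer="lvxbfloe" (len 8), cursors c1@1 c2@8 c3@8, authorship ........
After op 3 (delete): buffer="vxbfl" (len 5), cursors c1@0 c2@5 c3@5, authorship .....
After op 4 (move_right): buffer="vxbfl" (len 5), cursors c1@1 c2@5 c3@5, authorship .....
After op 5 (move_left): buffer="vxbfl" (len 5), cursors c1@0 c2@4 c3@4, authorship .....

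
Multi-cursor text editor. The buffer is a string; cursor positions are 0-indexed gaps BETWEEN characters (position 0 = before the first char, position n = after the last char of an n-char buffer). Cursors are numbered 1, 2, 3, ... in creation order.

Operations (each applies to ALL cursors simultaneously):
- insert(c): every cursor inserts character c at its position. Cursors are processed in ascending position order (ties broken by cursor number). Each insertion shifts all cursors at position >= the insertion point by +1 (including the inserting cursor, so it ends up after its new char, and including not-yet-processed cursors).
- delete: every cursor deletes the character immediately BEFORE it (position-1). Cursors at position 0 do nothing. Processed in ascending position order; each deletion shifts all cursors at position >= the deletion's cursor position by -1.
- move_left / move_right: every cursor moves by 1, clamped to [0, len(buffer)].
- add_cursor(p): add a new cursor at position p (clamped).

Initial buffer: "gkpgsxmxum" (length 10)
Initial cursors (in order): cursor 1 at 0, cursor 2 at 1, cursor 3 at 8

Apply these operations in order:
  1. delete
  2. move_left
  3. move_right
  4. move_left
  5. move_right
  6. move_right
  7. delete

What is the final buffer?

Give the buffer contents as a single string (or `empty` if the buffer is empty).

Answer: gsxmm

Derivation:
After op 1 (delete): buffer="kpgsxmum" (len 8), cursors c1@0 c2@0 c3@6, authorship ........
After op 2 (move_left): buffer="kpgsxmum" (len 8), cursors c1@0 c2@0 c3@5, authorship ........
After op 3 (move_right): buffer="kpgsxmum" (len 8), cursors c1@1 c2@1 c3@6, authorship ........
After op 4 (move_left): buffer="kpgsxmum" (len 8), cursors c1@0 c2@0 c3@5, authorship ........
After op 5 (move_right): buffer="kpgsxmum" (len 8), cursors c1@1 c2@1 c3@6, authorship ........
After op 6 (move_right): buffer="kpgsxmum" (len 8), cursors c1@2 c2@2 c3@7, authorship ........
After op 7 (delete): buffer="gsxmm" (len 5), cursors c1@0 c2@0 c3@4, authorship .....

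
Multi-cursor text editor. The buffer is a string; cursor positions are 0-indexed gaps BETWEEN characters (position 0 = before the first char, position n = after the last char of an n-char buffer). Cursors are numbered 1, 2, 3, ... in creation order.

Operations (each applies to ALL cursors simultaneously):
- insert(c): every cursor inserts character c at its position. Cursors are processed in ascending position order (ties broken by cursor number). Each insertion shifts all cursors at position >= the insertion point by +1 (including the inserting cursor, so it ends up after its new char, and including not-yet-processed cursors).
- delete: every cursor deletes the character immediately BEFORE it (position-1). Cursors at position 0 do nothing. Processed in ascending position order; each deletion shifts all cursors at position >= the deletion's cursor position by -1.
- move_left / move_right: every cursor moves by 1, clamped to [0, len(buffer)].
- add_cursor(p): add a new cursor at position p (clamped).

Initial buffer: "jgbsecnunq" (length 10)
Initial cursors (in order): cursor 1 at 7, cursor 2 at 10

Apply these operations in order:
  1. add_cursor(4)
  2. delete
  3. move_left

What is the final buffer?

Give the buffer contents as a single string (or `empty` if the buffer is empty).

After op 1 (add_cursor(4)): buffer="jgbsecnunq" (len 10), cursors c3@4 c1@7 c2@10, authorship ..........
After op 2 (delete): buffer="jgbecun" (len 7), cursors c3@3 c1@5 c2@7, authorship .......
After op 3 (move_left): buffer="jgbecun" (len 7), cursors c3@2 c1@4 c2@6, authorship .......

Answer: jgbecun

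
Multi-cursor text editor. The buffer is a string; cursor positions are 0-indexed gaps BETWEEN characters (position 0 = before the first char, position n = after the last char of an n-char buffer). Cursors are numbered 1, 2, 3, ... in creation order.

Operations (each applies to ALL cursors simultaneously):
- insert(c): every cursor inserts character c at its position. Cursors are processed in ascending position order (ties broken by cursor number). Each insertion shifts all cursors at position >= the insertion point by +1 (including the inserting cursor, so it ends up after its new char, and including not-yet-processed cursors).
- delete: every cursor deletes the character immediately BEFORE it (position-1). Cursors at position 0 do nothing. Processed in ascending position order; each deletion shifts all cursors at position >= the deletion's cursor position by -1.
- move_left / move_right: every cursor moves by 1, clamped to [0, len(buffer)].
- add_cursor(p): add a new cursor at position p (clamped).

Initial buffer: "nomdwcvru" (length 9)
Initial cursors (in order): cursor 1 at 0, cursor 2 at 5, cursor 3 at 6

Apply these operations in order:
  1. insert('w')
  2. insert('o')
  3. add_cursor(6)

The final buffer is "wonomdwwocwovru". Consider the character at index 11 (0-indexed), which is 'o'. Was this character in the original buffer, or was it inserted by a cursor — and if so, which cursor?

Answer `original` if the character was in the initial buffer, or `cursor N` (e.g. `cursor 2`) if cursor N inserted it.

Answer: cursor 3

Derivation:
After op 1 (insert('w')): buffer="wnomdwwcwvru" (len 12), cursors c1@1 c2@7 c3@9, authorship 1.....2.3...
After op 2 (insert('o')): buffer="wonomdwwocwovru" (len 15), cursors c1@2 c2@9 c3@12, authorship 11.....22.33...
After op 3 (add_cursor(6)): buffer="wonomdwwocwovru" (len 15), cursors c1@2 c4@6 c2@9 c3@12, authorship 11.....22.33...
Authorship (.=original, N=cursor N): 1 1 . . . . . 2 2 . 3 3 . . .
Index 11: author = 3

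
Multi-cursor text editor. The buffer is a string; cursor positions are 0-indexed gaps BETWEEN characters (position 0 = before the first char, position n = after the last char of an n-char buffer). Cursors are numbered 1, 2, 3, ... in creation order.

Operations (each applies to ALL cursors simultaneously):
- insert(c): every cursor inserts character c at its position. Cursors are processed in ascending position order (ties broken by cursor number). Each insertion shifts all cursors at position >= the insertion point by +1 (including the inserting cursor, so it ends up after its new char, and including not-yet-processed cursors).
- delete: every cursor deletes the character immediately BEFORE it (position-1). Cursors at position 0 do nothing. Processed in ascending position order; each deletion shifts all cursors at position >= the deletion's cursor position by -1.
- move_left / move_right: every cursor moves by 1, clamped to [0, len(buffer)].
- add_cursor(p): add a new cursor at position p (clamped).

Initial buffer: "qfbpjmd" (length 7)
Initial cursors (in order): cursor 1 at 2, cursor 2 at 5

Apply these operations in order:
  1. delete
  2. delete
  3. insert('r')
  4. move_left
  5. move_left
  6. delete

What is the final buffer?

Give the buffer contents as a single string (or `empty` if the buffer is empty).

After op 1 (delete): buffer="qbpmd" (len 5), cursors c1@1 c2@3, authorship .....
After op 2 (delete): buffer="bmd" (len 3), cursors c1@0 c2@1, authorship ...
After op 3 (insert('r')): buffer="rbrmd" (len 5), cursors c1@1 c2@3, authorship 1.2..
After op 4 (move_left): buffer="rbrmd" (len 5), cursors c1@0 c2@2, authorship 1.2..
After op 5 (move_left): buffer="rbrmd" (len 5), cursors c1@0 c2@1, authorship 1.2..
After op 6 (delete): buffer="brmd" (len 4), cursors c1@0 c2@0, authorship .2..

Answer: brmd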